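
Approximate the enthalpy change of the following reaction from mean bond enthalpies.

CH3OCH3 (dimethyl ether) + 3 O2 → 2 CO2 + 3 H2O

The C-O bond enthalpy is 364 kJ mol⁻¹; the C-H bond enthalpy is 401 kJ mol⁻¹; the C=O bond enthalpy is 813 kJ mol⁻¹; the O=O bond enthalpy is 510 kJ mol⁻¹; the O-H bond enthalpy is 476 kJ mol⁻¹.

Bonds broken (reactants):
  C-H: 6 × 401 = 2406
  C-O: 2 × 364 = 728
  O=O: 3 × 510 = 1530
  Σ(broken) = 4664 kJ
Bonds formed (products):
  C=O: 4 × 813 = 3252
  O-H: 6 × 476 = 2856
  Σ(formed) = 6108 kJ
ΔH = Σ(broken) − Σ(formed) = 4664 − 6108 = −1444 kJ

ΔH ≈ −1444 kJ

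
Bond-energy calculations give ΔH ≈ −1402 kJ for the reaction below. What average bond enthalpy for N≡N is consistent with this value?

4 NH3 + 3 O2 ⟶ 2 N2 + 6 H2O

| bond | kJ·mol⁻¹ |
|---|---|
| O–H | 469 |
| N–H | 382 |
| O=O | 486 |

Let D be the N≡N bond energy.
Σ(broken) = 12×382 + 3×486 = 6042
Σ(formed) = 2×D + 12×469 = 5628 + 2D
ΔH = Σ(broken) − Σ(formed) = (6042) − (5628 + 2D) = +414 − 2D
Setting this equal to −1402 kJ gives 2D = 1816, so D = 908 kJ/mol.

D(N≡N) ≈ 908 kJ/mol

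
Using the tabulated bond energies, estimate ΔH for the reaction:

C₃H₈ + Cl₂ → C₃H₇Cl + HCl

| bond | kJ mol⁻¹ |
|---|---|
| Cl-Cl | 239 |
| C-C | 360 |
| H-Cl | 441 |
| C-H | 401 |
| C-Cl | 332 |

Bonds broken (reactants):
  C-C: 2 × 360 = 720
  C-H: 8 × 401 = 3208
  Cl-Cl: 1 × 239 = 239
  Σ(broken) = 4167 kJ
Bonds formed (products):
  C-C: 2 × 360 = 720
  C-Cl: 1 × 332 = 332
  C-H: 7 × 401 = 2807
  H-Cl: 1 × 441 = 441
  Σ(formed) = 4300 kJ
ΔH = Σ(broken) − Σ(formed) = 4167 − 4300 = −133 kJ

ΔH ≈ −133 kJ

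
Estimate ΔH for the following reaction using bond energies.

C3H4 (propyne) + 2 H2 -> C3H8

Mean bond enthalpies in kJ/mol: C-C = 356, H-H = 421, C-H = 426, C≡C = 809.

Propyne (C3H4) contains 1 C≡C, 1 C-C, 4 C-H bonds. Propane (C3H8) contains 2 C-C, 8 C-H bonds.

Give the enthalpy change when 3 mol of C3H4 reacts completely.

ΔH = −1227 kJ

Bonds broken (reactants):
  C≡C: 1 × 809 = 809
  C-C: 1 × 356 = 356
  C-H: 4 × 426 = 1704
  H-H: 2 × 421 = 842
  Σ(broken) = 3711 kJ
Bonds formed (products):
  C-C: 2 × 356 = 712
  C-H: 8 × 426 = 3408
  Σ(formed) = 4120 kJ
ΔH = Σ(broken) − Σ(formed) = 3711 − 4120 = −409 kJ
For 3× the reaction as written: 3 × (−409) = −1227 kJ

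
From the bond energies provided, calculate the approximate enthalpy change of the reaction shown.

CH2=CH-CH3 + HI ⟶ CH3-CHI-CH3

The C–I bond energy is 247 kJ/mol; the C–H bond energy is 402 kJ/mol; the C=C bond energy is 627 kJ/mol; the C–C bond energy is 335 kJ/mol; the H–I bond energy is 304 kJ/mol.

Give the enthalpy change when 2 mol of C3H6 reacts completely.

ΔH = −106 kJ

Bonds broken (reactants):
  C–C: 1 × 335 = 335
  C–H: 6 × 402 = 2412
  C=C: 1 × 627 = 627
  H–I: 1 × 304 = 304
  Σ(broken) = 3678 kJ
Bonds formed (products):
  C–C: 2 × 335 = 670
  C–H: 7 × 402 = 2814
  C–I: 1 × 247 = 247
  Σ(formed) = 3731 kJ
ΔH = Σ(broken) − Σ(formed) = 3678 − 3731 = −53 kJ
For 2× the reaction as written: 2 × (−53) = −106 kJ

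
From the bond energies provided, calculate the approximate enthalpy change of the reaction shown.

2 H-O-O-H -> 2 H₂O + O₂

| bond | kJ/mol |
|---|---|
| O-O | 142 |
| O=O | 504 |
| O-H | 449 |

Bonds broken (reactants):
  O-H: 4 × 449 = 1796
  O-O: 2 × 142 = 284
  Σ(broken) = 2080 kJ
Bonds formed (products):
  O-H: 4 × 449 = 1796
  O=O: 1 × 504 = 504
  Σ(formed) = 2300 kJ
ΔH = Σ(broken) − Σ(formed) = 2080 − 2300 = −220 kJ

ΔH ≈ −220 kJ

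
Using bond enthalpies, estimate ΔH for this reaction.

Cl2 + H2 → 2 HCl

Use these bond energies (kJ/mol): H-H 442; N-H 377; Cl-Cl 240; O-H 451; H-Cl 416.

ΔH ≈ −150 kJ

Bonds broken (reactants):
  Cl-Cl: 1 × 240 = 240
  H-H: 1 × 442 = 442
  Σ(broken) = 682 kJ
Bonds formed (products):
  H-Cl: 2 × 416 = 832
  Σ(formed) = 832 kJ
ΔH = Σ(broken) − Σ(formed) = 682 − 832 = −150 kJ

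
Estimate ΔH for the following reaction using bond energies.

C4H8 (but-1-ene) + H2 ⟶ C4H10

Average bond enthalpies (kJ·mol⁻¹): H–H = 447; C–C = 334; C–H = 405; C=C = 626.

ΔH ≈ −71 kJ

Bonds broken (reactants):
  C–C: 2 × 334 = 668
  C–H: 8 × 405 = 3240
  C=C: 1 × 626 = 626
  H–H: 1 × 447 = 447
  Σ(broken) = 4981 kJ
Bonds formed (products):
  C–C: 3 × 334 = 1002
  C–H: 10 × 405 = 4050
  Σ(formed) = 5052 kJ
ΔH = Σ(broken) − Σ(formed) = 4981 − 5052 = −71 kJ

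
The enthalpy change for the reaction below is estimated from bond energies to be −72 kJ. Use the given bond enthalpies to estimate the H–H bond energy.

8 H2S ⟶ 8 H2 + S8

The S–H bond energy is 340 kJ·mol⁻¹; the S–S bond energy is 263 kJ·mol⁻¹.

Let D be the H–H bond energy.
Σ(broken) = 16×340 = 5440
Σ(formed) = 8×D + 8×263 = 2104 + 8D
ΔH = Σ(broken) − Σ(formed) = (5440) − (2104 + 8D) = +3336 − 8D
Setting this equal to −72 kJ gives 8D = 3408, so D = 426 kJ/mol.

D(H–H) ≈ 426 kJ/mol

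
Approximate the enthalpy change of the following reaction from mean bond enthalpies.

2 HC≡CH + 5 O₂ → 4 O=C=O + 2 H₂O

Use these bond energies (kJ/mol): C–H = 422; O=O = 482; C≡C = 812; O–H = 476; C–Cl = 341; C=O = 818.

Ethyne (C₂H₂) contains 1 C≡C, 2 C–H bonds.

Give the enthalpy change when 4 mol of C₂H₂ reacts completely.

Bonds broken (reactants):
  C≡C: 2 × 812 = 1624
  C–H: 4 × 422 = 1688
  O=O: 5 × 482 = 2410
  Σ(broken) = 5722 kJ
Bonds formed (products):
  C=O: 8 × 818 = 6544
  O–H: 4 × 476 = 1904
  Σ(formed) = 8448 kJ
ΔH = Σ(broken) − Σ(formed) = 5722 − 8448 = −2726 kJ
For 2× the reaction as written: 2 × (−2726) = −5452 kJ

ΔH = −5452 kJ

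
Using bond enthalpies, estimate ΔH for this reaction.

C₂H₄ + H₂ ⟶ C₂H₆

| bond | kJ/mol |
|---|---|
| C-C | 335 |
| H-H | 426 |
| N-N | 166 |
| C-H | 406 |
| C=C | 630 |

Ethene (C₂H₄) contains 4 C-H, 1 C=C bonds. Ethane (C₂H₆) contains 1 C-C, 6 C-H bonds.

Bonds broken (reactants):
  C-H: 4 × 406 = 1624
  C=C: 1 × 630 = 630
  H-H: 1 × 426 = 426
  Σ(broken) = 2680 kJ
Bonds formed (products):
  C-C: 1 × 335 = 335
  C-H: 6 × 406 = 2436
  Σ(formed) = 2771 kJ
ΔH = Σ(broken) − Σ(formed) = 2680 − 2771 = −91 kJ

ΔH ≈ −91 kJ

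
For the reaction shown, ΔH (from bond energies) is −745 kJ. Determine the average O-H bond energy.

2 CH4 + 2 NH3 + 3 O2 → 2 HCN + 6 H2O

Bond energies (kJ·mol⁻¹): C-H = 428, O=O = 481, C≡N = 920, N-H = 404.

D(O-H) ≈ 445 kJ/mol

Let D be the O-H bond energy.
Σ(broken) = 8×428 + 6×404 + 3×481 = 7291
Σ(formed) = 2×920 + 2×428 + 12×D = 2696 + 12D
ΔH = Σ(broken) − Σ(formed) = (7291) − (2696 + 12D) = +4595 − 12D
Setting this equal to −745 kJ gives 12D = 5340, so D = 445 kJ/mol.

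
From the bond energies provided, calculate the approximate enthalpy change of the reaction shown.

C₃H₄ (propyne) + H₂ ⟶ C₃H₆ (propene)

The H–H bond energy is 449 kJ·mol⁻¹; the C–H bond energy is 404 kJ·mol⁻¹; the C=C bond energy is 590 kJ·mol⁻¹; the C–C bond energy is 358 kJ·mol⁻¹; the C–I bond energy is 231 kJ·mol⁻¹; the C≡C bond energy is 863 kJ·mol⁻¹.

Bonds broken (reactants):
  C≡C: 1 × 863 = 863
  C–C: 1 × 358 = 358
  C–H: 4 × 404 = 1616
  H–H: 1 × 449 = 449
  Σ(broken) = 3286 kJ
Bonds formed (products):
  C–C: 1 × 358 = 358
  C–H: 6 × 404 = 2424
  C=C: 1 × 590 = 590
  Σ(formed) = 3372 kJ
ΔH = Σ(broken) − Σ(formed) = 3286 − 3372 = −86 kJ

ΔH ≈ −86 kJ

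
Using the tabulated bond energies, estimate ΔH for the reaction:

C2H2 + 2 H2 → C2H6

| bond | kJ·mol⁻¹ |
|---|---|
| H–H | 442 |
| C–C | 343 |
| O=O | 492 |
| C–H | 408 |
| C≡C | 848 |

Bonds broken (reactants):
  C≡C: 1 × 848 = 848
  C–H: 2 × 408 = 816
  H–H: 2 × 442 = 884
  Σ(broken) = 2548 kJ
Bonds formed (products):
  C–C: 1 × 343 = 343
  C–H: 6 × 408 = 2448
  Σ(formed) = 2791 kJ
ΔH = Σ(broken) − Σ(formed) = 2548 − 2791 = −243 kJ

ΔH ≈ −243 kJ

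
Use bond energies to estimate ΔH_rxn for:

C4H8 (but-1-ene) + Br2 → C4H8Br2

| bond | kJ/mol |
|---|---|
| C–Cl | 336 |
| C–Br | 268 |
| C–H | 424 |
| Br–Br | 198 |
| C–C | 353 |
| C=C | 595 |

Bonds broken (reactants):
  Br–Br: 1 × 198 = 198
  C–C: 2 × 353 = 706
  C–H: 8 × 424 = 3392
  C=C: 1 × 595 = 595
  Σ(broken) = 4891 kJ
Bonds formed (products):
  C–Br: 2 × 268 = 536
  C–C: 3 × 353 = 1059
  C–H: 8 × 424 = 3392
  Σ(formed) = 4987 kJ
ΔH = Σ(broken) − Σ(formed) = 4891 − 4987 = −96 kJ

ΔH ≈ −96 kJ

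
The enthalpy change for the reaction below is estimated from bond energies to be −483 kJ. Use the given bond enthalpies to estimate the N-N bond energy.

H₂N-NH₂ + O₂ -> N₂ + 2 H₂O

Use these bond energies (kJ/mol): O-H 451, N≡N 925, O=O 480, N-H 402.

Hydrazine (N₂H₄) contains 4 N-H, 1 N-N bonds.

D(N-N) ≈ 158 kJ/mol

Let D be the N-N bond energy.
Σ(broken) = 4×402 + 1×D + 1×480 = 2088 + D
Σ(formed) = 1×925 + 4×451 = 2729
ΔH = Σ(broken) − Σ(formed) = (2088 + D) − (2729) = −641 + D
Setting this equal to −483 kJ gives D = 158 kJ/mol.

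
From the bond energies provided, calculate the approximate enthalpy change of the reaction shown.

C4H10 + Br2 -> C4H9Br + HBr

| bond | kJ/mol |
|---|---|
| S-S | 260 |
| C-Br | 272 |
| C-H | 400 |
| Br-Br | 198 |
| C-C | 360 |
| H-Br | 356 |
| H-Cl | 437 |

Bonds broken (reactants):
  Br-Br: 1 × 198 = 198
  C-C: 3 × 360 = 1080
  C-H: 10 × 400 = 4000
  Σ(broken) = 5278 kJ
Bonds formed (products):
  C-Br: 1 × 272 = 272
  C-C: 3 × 360 = 1080
  C-H: 9 × 400 = 3600
  H-Br: 1 × 356 = 356
  Σ(formed) = 5308 kJ
ΔH = Σ(broken) − Σ(formed) = 5278 − 5308 = −30 kJ

ΔH ≈ −30 kJ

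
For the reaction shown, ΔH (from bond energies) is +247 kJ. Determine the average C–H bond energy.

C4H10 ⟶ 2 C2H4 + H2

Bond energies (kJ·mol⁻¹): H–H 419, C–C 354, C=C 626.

D(C–H) ≈ 428 kJ/mol

Let D be the C–H bond energy.
Σ(broken) = 3×354 + 10×D = 1062 + 10D
Σ(formed) = 8×D + 2×626 + 1×419 = 1671 + 8D
ΔH = Σ(broken) − Σ(formed) = (1062 + 10D) − (1671 + 8D) = −609 + 2D
Setting this equal to +247 kJ gives 2D = 856, so D = 428 kJ/mol.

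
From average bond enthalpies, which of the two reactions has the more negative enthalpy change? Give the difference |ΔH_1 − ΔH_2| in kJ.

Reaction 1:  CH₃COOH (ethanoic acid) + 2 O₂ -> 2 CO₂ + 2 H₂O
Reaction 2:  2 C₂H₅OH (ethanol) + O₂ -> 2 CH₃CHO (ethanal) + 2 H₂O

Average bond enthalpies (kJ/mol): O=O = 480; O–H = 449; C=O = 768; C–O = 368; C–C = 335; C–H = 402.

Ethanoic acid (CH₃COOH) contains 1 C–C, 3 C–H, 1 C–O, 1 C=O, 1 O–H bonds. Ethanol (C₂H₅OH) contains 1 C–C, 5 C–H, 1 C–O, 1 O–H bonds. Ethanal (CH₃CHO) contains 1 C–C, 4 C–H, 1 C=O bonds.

Reaction 1, by 368 kJ

Reaction 1:
  Bonds broken (reactants):
    C–C: 1 × 335 = 335
    C–H: 3 × 402 = 1206
    C–O: 1 × 368 = 368
    C=O: 1 × 768 = 768
    O–H: 1 × 449 = 449
    O=O: 2 × 480 = 960
    Σ(broken) = 4086 kJ
  Bonds formed (products):
    C=O: 4 × 768 = 3072
    O–H: 4 × 449 = 1796
    Σ(formed) = 4868 kJ
  ΔH_1 = 4086 − 4868 = −782 kJ
Reaction 2:
  Bonds broken (reactants):
    C–C: 2 × 335 = 670
    C–H: 10 × 402 = 4020
    C–O: 2 × 368 = 736
    O–H: 2 × 449 = 898
    O=O: 1 × 480 = 480
    Σ(broken) = 6804 kJ
  Bonds formed (products):
    C–C: 2 × 335 = 670
    C–H: 8 × 402 = 3216
    C=O: 2 × 768 = 1536
    O–H: 4 × 449 = 1796
    Σ(formed) = 7218 kJ
  ΔH_2 = 6804 − 7218 = −414 kJ
ΔH_1 − ΔH_2 = −368 kJ, so reaction 1 has the more negative ΔH; |ΔH_1 − ΔH_2| = 368 kJ.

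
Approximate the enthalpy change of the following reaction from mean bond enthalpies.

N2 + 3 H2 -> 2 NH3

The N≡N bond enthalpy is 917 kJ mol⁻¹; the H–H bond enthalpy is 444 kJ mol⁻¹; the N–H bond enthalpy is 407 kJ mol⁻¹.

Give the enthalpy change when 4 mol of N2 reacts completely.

Bonds broken (reactants):
  H–H: 3 × 444 = 1332
  N≡N: 1 × 917 = 917
  Σ(broken) = 2249 kJ
Bonds formed (products):
  N–H: 6 × 407 = 2442
  Σ(formed) = 2442 kJ
ΔH = Σ(broken) − Σ(formed) = 2249 − 2442 = −193 kJ
For 4× the reaction as written: 4 × (−193) = −772 kJ

ΔH = −772 kJ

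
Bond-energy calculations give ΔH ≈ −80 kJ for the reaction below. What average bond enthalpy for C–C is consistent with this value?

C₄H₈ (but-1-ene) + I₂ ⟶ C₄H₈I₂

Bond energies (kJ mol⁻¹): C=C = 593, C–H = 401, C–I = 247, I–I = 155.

Let D be the C–C bond energy.
Σ(broken) = 2×D + 8×401 + 1×593 + 1×155 = 3956 + 2D
Σ(formed) = 3×D + 8×401 + 2×247 = 3702 + 3D
ΔH = Σ(broken) − Σ(formed) = (3956 + 2D) − (3702 + 3D) = +254 − D
Setting this equal to −80 kJ gives D = 334 kJ/mol.

D(C–C) ≈ 334 kJ/mol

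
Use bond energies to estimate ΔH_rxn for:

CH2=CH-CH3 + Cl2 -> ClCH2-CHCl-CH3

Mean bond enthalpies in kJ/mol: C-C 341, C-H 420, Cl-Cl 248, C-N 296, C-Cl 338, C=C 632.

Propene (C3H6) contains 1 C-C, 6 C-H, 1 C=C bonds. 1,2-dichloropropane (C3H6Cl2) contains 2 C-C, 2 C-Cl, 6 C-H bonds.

Bonds broken (reactants):
  C-C: 1 × 341 = 341
  C-H: 6 × 420 = 2520
  C=C: 1 × 632 = 632
  Cl-Cl: 1 × 248 = 248
  Σ(broken) = 3741 kJ
Bonds formed (products):
  C-C: 2 × 341 = 682
  C-Cl: 2 × 338 = 676
  C-H: 6 × 420 = 2520
  Σ(formed) = 3878 kJ
ΔH = Σ(broken) − Σ(formed) = 3741 − 3878 = −137 kJ

ΔH ≈ −137 kJ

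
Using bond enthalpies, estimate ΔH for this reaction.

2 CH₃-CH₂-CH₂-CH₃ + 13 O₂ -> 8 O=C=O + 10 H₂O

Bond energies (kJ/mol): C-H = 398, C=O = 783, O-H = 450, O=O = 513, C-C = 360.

Bonds broken (reactants):
  C-C: 6 × 360 = 2160
  C-H: 20 × 398 = 7960
  O=O: 13 × 513 = 6669
  Σ(broken) = 16789 kJ
Bonds formed (products):
  C=O: 16 × 783 = 12528
  O-H: 20 × 450 = 9000
  Σ(formed) = 21528 kJ
ΔH = Σ(broken) − Σ(formed) = 16789 − 21528 = −4739 kJ

ΔH ≈ −4739 kJ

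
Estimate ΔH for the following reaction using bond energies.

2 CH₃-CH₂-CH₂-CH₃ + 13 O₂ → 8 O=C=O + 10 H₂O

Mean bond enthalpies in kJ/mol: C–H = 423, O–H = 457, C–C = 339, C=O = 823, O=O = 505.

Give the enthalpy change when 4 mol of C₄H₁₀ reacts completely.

Bonds broken (reactants):
  C–C: 6 × 339 = 2034
  C–H: 20 × 423 = 8460
  O=O: 13 × 505 = 6565
  Σ(broken) = 17059 kJ
Bonds formed (products):
  C=O: 16 × 823 = 13168
  O–H: 20 × 457 = 9140
  Σ(formed) = 22308 kJ
ΔH = Σ(broken) − Σ(formed) = 17059 − 22308 = −5249 kJ
For 2× the reaction as written: 2 × (−5249) = −10498 kJ

ΔH = −10498 kJ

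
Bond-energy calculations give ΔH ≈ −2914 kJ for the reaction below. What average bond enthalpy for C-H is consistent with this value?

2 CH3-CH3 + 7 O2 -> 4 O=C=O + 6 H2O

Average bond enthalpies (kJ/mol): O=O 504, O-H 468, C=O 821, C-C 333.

D(C-H) ≈ 423 kJ/mol

Let D be the C-H bond energy.
Σ(broken) = 2×333 + 12×D + 7×504 = 4194 + 12D
Σ(formed) = 8×821 + 12×468 = 12184
ΔH = Σ(broken) − Σ(formed) = (4194 + 12D) − (12184) = −7990 + 12D
Setting this equal to −2914 kJ gives 12D = 5076, so D = 423 kJ/mol.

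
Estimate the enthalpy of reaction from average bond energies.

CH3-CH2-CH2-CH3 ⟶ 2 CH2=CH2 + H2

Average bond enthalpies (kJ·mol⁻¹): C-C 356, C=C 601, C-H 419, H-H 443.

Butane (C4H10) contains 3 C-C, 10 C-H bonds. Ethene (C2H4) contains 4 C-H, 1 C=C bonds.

Bonds broken (reactants):
  C-C: 3 × 356 = 1068
  C-H: 10 × 419 = 4190
  Σ(broken) = 5258 kJ
Bonds formed (products):
  C-H: 8 × 419 = 3352
  C=C: 2 × 601 = 1202
  H-H: 1 × 443 = 443
  Σ(formed) = 4997 kJ
ΔH = Σ(broken) − Σ(formed) = 5258 − 4997 = +261 kJ

ΔH ≈ +261 kJ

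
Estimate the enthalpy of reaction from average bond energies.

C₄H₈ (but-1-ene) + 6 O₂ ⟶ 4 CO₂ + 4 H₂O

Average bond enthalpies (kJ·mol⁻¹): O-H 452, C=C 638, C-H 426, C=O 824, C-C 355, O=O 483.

ΔH ≈ −2554 kJ

Bonds broken (reactants):
  C-C: 2 × 355 = 710
  C-H: 8 × 426 = 3408
  C=C: 1 × 638 = 638
  O=O: 6 × 483 = 2898
  Σ(broken) = 7654 kJ
Bonds formed (products):
  C=O: 8 × 824 = 6592
  O-H: 8 × 452 = 3616
  Σ(formed) = 10208 kJ
ΔH = Σ(broken) − Σ(formed) = 7654 − 10208 = −2554 kJ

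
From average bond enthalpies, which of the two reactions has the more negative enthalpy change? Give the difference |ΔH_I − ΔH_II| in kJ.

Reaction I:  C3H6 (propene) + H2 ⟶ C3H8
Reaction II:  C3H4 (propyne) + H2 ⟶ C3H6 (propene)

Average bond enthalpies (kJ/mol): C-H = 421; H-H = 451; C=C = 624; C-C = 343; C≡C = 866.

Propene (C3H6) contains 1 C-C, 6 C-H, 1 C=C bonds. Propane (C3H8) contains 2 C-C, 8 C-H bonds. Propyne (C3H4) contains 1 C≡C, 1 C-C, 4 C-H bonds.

Reaction I:
  Bonds broken (reactants):
    C-C: 1 × 343 = 343
    C-H: 6 × 421 = 2526
    C=C: 1 × 624 = 624
    H-H: 1 × 451 = 451
    Σ(broken) = 3944 kJ
  Bonds formed (products):
    C-C: 2 × 343 = 686
    C-H: 8 × 421 = 3368
    Σ(formed) = 4054 kJ
  ΔH_I = 3944 − 4054 = −110 kJ
Reaction II:
  Bonds broken (reactants):
    C≡C: 1 × 866 = 866
    C-C: 1 × 343 = 343
    C-H: 4 × 421 = 1684
    H-H: 1 × 451 = 451
    Σ(broken) = 3344 kJ
  Bonds formed (products):
    C-C: 1 × 343 = 343
    C-H: 6 × 421 = 2526
    C=C: 1 × 624 = 624
    Σ(formed) = 3493 kJ
  ΔH_II = 3344 − 3493 = −149 kJ
ΔH_I − ΔH_II = +39 kJ, so reaction II has the more negative ΔH; |ΔH_I − ΔH_II| = 39 kJ.

Reaction II, by 39 kJ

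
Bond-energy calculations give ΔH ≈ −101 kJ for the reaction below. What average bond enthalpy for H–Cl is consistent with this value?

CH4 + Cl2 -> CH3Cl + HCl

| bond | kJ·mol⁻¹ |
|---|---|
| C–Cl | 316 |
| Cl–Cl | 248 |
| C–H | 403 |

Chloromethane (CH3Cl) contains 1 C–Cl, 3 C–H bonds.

Let D be the H–Cl bond energy.
Σ(broken) = 4×403 + 1×248 = 1860
Σ(formed) = 1×316 + 3×403 + 1×D = 1525 + D
ΔH = Σ(broken) − Σ(formed) = (1860) − (1525 + D) = +335 − D
Setting this equal to −101 kJ gives D = 436 kJ/mol.

D(H–Cl) ≈ 436 kJ/mol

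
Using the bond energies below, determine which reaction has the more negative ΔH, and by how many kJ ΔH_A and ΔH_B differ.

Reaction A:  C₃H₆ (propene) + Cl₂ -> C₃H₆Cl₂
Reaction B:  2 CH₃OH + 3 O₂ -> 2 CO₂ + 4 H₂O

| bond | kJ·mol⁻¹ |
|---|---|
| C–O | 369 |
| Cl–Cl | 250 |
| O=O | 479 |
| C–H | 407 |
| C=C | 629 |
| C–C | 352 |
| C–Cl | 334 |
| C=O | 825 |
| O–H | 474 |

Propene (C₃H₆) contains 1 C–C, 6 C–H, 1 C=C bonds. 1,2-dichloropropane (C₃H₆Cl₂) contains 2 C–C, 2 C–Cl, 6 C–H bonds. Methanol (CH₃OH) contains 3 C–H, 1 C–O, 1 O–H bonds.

Reaction B, by 1386 kJ

Reaction A:
  Bonds broken (reactants):
    C–C: 1 × 352 = 352
    C–H: 6 × 407 = 2442
    C=C: 1 × 629 = 629
    Cl–Cl: 1 × 250 = 250
    Σ(broken) = 3673 kJ
  Bonds formed (products):
    C–C: 2 × 352 = 704
    C–Cl: 2 × 334 = 668
    C–H: 6 × 407 = 2442
    Σ(formed) = 3814 kJ
  ΔH_A = 3673 − 3814 = −141 kJ
Reaction B:
  Bonds broken (reactants):
    C–H: 6 × 407 = 2442
    C–O: 2 × 369 = 738
    O–H: 2 × 474 = 948
    O=O: 3 × 479 = 1437
    Σ(broken) = 5565 kJ
  Bonds formed (products):
    C=O: 4 × 825 = 3300
    O–H: 8 × 474 = 3792
    Σ(formed) = 7092 kJ
  ΔH_B = 5565 − 7092 = −1527 kJ
ΔH_A − ΔH_B = +1386 kJ, so reaction B has the more negative ΔH; |ΔH_A − ΔH_B| = 1386 kJ.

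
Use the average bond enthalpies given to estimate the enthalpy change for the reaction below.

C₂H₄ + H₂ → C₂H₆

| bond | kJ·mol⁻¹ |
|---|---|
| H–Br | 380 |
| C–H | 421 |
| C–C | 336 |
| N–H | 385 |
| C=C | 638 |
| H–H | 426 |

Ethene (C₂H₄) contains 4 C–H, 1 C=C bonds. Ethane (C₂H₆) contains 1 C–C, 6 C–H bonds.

ΔH ≈ −114 kJ

Bonds broken (reactants):
  C–H: 4 × 421 = 1684
  C=C: 1 × 638 = 638
  H–H: 1 × 426 = 426
  Σ(broken) = 2748 kJ
Bonds formed (products):
  C–C: 1 × 336 = 336
  C–H: 6 × 421 = 2526
  Σ(formed) = 2862 kJ
ΔH = Σ(broken) − Σ(formed) = 2748 − 2862 = −114 kJ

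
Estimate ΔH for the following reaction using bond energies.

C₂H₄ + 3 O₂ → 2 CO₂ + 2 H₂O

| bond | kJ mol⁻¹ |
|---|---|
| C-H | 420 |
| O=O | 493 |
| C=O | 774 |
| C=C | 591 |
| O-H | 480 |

ΔH ≈ −1266 kJ

Bonds broken (reactants):
  C-H: 4 × 420 = 1680
  C=C: 1 × 591 = 591
  O=O: 3 × 493 = 1479
  Σ(broken) = 3750 kJ
Bonds formed (products):
  C=O: 4 × 774 = 3096
  O-H: 4 × 480 = 1920
  Σ(formed) = 5016 kJ
ΔH = Σ(broken) − Σ(formed) = 3750 − 5016 = −1266 kJ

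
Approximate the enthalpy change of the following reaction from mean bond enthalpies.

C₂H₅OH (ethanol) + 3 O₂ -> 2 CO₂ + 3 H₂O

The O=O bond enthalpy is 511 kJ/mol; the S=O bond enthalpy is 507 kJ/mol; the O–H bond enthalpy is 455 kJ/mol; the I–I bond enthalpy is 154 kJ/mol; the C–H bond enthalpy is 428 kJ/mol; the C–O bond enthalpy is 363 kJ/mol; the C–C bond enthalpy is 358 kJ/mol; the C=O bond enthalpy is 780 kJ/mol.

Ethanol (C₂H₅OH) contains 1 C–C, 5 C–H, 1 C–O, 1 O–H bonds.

ΔH ≈ −1001 kJ

Bonds broken (reactants):
  C–C: 1 × 358 = 358
  C–H: 5 × 428 = 2140
  C–O: 1 × 363 = 363
  O–H: 1 × 455 = 455
  O=O: 3 × 511 = 1533
  Σ(broken) = 4849 kJ
Bonds formed (products):
  C=O: 4 × 780 = 3120
  O–H: 6 × 455 = 2730
  Σ(formed) = 5850 kJ
ΔH = Σ(broken) − Σ(formed) = 4849 − 5850 = −1001 kJ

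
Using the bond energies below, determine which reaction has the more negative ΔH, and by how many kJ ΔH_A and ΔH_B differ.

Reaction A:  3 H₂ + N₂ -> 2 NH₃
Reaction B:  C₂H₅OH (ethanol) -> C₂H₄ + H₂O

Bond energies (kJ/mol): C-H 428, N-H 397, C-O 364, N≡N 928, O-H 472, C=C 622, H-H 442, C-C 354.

Reaction A:
  Bonds broken (reactants):
    H-H: 3 × 442 = 1326
    N≡N: 1 × 928 = 928
    Σ(broken) = 2254 kJ
  Bonds formed (products):
    N-H: 6 × 397 = 2382
    Σ(formed) = 2382 kJ
  ΔH_A = 2254 − 2382 = −128 kJ
Reaction B:
  Bonds broken (reactants):
    C-C: 1 × 354 = 354
    C-H: 5 × 428 = 2140
    C-O: 1 × 364 = 364
    O-H: 1 × 472 = 472
    Σ(broken) = 3330 kJ
  Bonds formed (products):
    C-H: 4 × 428 = 1712
    C=C: 1 × 622 = 622
    O-H: 2 × 472 = 944
    Σ(formed) = 3278 kJ
  ΔH_B = 3330 − 3278 = +52 kJ
ΔH_A − ΔH_B = −180 kJ, so reaction A has the more negative ΔH; |ΔH_A − ΔH_B| = 180 kJ.

Reaction A, by 180 kJ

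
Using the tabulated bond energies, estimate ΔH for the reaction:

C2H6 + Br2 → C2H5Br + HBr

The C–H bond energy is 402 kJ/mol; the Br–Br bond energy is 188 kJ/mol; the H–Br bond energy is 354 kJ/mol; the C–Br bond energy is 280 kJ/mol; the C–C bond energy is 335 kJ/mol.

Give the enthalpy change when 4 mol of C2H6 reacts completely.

Bonds broken (reactants):
  Br–Br: 1 × 188 = 188
  C–C: 1 × 335 = 335
  C–H: 6 × 402 = 2412
  Σ(broken) = 2935 kJ
Bonds formed (products):
  C–Br: 1 × 280 = 280
  C–C: 1 × 335 = 335
  C–H: 5 × 402 = 2010
  H–Br: 1 × 354 = 354
  Σ(formed) = 2979 kJ
ΔH = Σ(broken) − Σ(formed) = 2935 − 2979 = −44 kJ
For 4× the reaction as written: 4 × (−44) = −176 kJ

ΔH = −176 kJ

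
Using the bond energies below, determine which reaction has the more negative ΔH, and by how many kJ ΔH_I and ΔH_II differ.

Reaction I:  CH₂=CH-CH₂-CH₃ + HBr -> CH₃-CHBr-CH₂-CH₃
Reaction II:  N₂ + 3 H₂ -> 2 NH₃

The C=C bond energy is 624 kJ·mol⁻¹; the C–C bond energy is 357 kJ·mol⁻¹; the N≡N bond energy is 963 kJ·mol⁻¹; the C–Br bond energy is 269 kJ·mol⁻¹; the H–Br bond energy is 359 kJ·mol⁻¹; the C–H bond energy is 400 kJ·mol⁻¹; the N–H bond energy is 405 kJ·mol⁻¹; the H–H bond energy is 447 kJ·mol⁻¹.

Reaction I:
  Bonds broken (reactants):
    C–C: 2 × 357 = 714
    C–H: 8 × 400 = 3200
    C=C: 1 × 624 = 624
    H–Br: 1 × 359 = 359
    Σ(broken) = 4897 kJ
  Bonds formed (products):
    C–Br: 1 × 269 = 269
    C–C: 3 × 357 = 1071
    C–H: 9 × 400 = 3600
    Σ(formed) = 4940 kJ
  ΔH_I = 4897 − 4940 = −43 kJ
Reaction II:
  Bonds broken (reactants):
    H–H: 3 × 447 = 1341
    N≡N: 1 × 963 = 963
    Σ(broken) = 2304 kJ
  Bonds formed (products):
    N–H: 6 × 405 = 2430
    Σ(formed) = 2430 kJ
  ΔH_II = 2304 − 2430 = −126 kJ
ΔH_I − ΔH_II = +83 kJ, so reaction II has the more negative ΔH; |ΔH_I − ΔH_II| = 83 kJ.

Reaction II, by 83 kJ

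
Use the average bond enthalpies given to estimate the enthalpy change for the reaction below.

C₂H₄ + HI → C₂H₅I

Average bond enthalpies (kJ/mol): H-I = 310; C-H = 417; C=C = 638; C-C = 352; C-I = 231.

ΔH ≈ −52 kJ

Bonds broken (reactants):
  C-H: 4 × 417 = 1668
  C=C: 1 × 638 = 638
  H-I: 1 × 310 = 310
  Σ(broken) = 2616 kJ
Bonds formed (products):
  C-C: 1 × 352 = 352
  C-H: 5 × 417 = 2085
  C-I: 1 × 231 = 231
  Σ(formed) = 2668 kJ
ΔH = Σ(broken) − Σ(formed) = 2616 − 2668 = −52 kJ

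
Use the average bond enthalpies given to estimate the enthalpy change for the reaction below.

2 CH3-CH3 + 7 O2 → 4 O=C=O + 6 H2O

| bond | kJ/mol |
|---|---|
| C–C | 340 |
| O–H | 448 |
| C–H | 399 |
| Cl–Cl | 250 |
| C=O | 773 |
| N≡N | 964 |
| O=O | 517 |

ΔH ≈ −2473 kJ

Bonds broken (reactants):
  C–C: 2 × 340 = 680
  C–H: 12 × 399 = 4788
  O=O: 7 × 517 = 3619
  Σ(broken) = 9087 kJ
Bonds formed (products):
  C=O: 8 × 773 = 6184
  O–H: 12 × 448 = 5376
  Σ(formed) = 11560 kJ
ΔH = Σ(broken) − Σ(formed) = 9087 − 11560 = −2473 kJ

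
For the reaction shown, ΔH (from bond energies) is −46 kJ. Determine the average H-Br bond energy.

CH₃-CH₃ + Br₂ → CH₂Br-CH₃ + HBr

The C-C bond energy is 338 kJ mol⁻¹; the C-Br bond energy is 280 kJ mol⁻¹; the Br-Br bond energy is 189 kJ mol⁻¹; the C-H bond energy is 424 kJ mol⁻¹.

Let D be the H-Br bond energy.
Σ(broken) = 1×189 + 1×338 + 6×424 = 3071
Σ(formed) = 1×280 + 1×338 + 5×424 + 1×D = 2738 + D
ΔH = Σ(broken) − Σ(formed) = (3071) − (2738 + D) = +333 − D
Setting this equal to −46 kJ gives D = 379 kJ/mol.

D(H-Br) ≈ 379 kJ/mol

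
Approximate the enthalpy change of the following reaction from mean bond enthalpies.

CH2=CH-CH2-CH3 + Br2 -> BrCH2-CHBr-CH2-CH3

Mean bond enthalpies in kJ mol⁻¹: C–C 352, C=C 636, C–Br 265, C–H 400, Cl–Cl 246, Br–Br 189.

ΔH ≈ −57 kJ

Bonds broken (reactants):
  Br–Br: 1 × 189 = 189
  C–C: 2 × 352 = 704
  C–H: 8 × 400 = 3200
  C=C: 1 × 636 = 636
  Σ(broken) = 4729 kJ
Bonds formed (products):
  C–Br: 2 × 265 = 530
  C–C: 3 × 352 = 1056
  C–H: 8 × 400 = 3200
  Σ(formed) = 4786 kJ
ΔH = Σ(broken) − Σ(formed) = 4729 − 4786 = −57 kJ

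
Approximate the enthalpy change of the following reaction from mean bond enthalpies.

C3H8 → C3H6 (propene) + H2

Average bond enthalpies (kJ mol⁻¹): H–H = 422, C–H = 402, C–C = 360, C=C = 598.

Bonds broken (reactants):
  C–C: 2 × 360 = 720
  C–H: 8 × 402 = 3216
  Σ(broken) = 3936 kJ
Bonds formed (products):
  C–C: 1 × 360 = 360
  C–H: 6 × 402 = 2412
  C=C: 1 × 598 = 598
  H–H: 1 × 422 = 422
  Σ(formed) = 3792 kJ
ΔH = Σ(broken) − Σ(formed) = 3936 − 3792 = +144 kJ

ΔH ≈ +144 kJ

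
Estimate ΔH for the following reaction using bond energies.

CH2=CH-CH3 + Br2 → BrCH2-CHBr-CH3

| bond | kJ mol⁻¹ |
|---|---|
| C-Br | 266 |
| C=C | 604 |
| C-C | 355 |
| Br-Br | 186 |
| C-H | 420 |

Bonds broken (reactants):
  Br-Br: 1 × 186 = 186
  C-C: 1 × 355 = 355
  C-H: 6 × 420 = 2520
  C=C: 1 × 604 = 604
  Σ(broken) = 3665 kJ
Bonds formed (products):
  C-Br: 2 × 266 = 532
  C-C: 2 × 355 = 710
  C-H: 6 × 420 = 2520
  Σ(formed) = 3762 kJ
ΔH = Σ(broken) − Σ(formed) = 3665 − 3762 = −97 kJ

ΔH ≈ −97 kJ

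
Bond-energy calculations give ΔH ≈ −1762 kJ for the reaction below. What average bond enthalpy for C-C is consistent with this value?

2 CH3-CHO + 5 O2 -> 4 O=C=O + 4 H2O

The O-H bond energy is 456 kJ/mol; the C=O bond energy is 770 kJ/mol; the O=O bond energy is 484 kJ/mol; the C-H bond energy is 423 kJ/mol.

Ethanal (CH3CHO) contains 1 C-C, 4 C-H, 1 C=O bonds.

Let D be the C-C bond energy.
Σ(broken) = 2×D + 8×423 + 2×770 + 5×484 = 7344 + 2D
Σ(formed) = 8×770 + 8×456 = 9808
ΔH = Σ(broken) − Σ(formed) = (7344 + 2D) − (9808) = −2464 + 2D
Setting this equal to −1762 kJ gives 2D = 702, so D = 351 kJ/mol.

D(C-C) ≈ 351 kJ/mol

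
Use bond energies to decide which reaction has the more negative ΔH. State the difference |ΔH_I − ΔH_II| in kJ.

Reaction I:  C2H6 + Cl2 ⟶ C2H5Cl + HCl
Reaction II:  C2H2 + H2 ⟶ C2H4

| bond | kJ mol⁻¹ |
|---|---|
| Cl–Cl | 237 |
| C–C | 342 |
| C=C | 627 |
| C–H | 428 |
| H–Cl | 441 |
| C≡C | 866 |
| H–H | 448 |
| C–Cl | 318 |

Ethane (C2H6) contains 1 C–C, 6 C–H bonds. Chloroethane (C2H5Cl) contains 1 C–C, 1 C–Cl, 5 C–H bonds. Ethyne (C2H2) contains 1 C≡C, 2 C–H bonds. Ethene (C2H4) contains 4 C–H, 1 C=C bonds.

Reaction I:
  Bonds broken (reactants):
    C–C: 1 × 342 = 342
    C–H: 6 × 428 = 2568
    Cl–Cl: 1 × 237 = 237
    Σ(broken) = 3147 kJ
  Bonds formed (products):
    C–C: 1 × 342 = 342
    C–Cl: 1 × 318 = 318
    C–H: 5 × 428 = 2140
    H–Cl: 1 × 441 = 441
    Σ(formed) = 3241 kJ
  ΔH_I = 3147 − 3241 = −94 kJ
Reaction II:
  Bonds broken (reactants):
    C≡C: 1 × 866 = 866
    C–H: 2 × 428 = 856
    H–H: 1 × 448 = 448
    Σ(broken) = 2170 kJ
  Bonds formed (products):
    C–H: 4 × 428 = 1712
    C=C: 1 × 627 = 627
    Σ(formed) = 2339 kJ
  ΔH_II = 2170 − 2339 = −169 kJ
ΔH_I − ΔH_II = +75 kJ, so reaction II has the more negative ΔH; |ΔH_I − ΔH_II| = 75 kJ.

Reaction II, by 75 kJ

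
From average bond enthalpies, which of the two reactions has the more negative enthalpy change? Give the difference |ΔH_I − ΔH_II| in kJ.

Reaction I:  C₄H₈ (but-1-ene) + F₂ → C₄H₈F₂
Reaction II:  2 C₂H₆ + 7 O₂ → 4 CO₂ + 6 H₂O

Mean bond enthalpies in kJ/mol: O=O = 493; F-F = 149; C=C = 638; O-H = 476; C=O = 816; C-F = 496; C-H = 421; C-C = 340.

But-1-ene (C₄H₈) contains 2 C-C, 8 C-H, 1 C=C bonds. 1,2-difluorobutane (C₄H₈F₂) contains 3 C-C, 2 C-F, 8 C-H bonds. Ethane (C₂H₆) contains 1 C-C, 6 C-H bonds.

Reaction II, by 2512 kJ

Reaction I:
  Bonds broken (reactants):
    C-C: 2 × 340 = 680
    C-H: 8 × 421 = 3368
    C=C: 1 × 638 = 638
    F-F: 1 × 149 = 149
    Σ(broken) = 4835 kJ
  Bonds formed (products):
    C-C: 3 × 340 = 1020
    C-F: 2 × 496 = 992
    C-H: 8 × 421 = 3368
    Σ(formed) = 5380 kJ
  ΔH_I = 4835 − 5380 = −545 kJ
Reaction II:
  Bonds broken (reactants):
    C-C: 2 × 340 = 680
    C-H: 12 × 421 = 5052
    O=O: 7 × 493 = 3451
    Σ(broken) = 9183 kJ
  Bonds formed (products):
    C=O: 8 × 816 = 6528
    O-H: 12 × 476 = 5712
    Σ(formed) = 12240 kJ
  ΔH_II = 9183 − 12240 = −3057 kJ
ΔH_I − ΔH_II = +2512 kJ, so reaction II has the more negative ΔH; |ΔH_I − ΔH_II| = 2512 kJ.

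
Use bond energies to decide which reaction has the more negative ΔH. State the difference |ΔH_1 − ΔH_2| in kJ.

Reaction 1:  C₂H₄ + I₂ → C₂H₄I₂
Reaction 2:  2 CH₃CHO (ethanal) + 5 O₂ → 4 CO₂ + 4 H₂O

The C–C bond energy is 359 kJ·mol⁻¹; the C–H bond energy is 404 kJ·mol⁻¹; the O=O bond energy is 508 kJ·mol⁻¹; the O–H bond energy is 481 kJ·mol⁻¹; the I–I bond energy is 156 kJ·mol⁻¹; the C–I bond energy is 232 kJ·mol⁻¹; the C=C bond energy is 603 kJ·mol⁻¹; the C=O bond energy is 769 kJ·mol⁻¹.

Reaction 1:
  Bonds broken (reactants):
    C–H: 4 × 404 = 1616
    C=C: 1 × 603 = 603
    I–I: 1 × 156 = 156
    Σ(broken) = 2375 kJ
  Bonds formed (products):
    C–C: 1 × 359 = 359
    C–H: 4 × 404 = 1616
    C–I: 2 × 232 = 464
    Σ(formed) = 2439 kJ
  ΔH_1 = 2375 − 2439 = −64 kJ
Reaction 2:
  Bonds broken (reactants):
    C–C: 2 × 359 = 718
    C–H: 8 × 404 = 3232
    C=O: 2 × 769 = 1538
    O=O: 5 × 508 = 2540
    Σ(broken) = 8028 kJ
  Bonds formed (products):
    C=O: 8 × 769 = 6152
    O–H: 8 × 481 = 3848
    Σ(formed) = 10000 kJ
  ΔH_2 = 8028 − 10000 = −1972 kJ
ΔH_1 − ΔH_2 = +1908 kJ, so reaction 2 has the more negative ΔH; |ΔH_1 − ΔH_2| = 1908 kJ.

Reaction 2, by 1908 kJ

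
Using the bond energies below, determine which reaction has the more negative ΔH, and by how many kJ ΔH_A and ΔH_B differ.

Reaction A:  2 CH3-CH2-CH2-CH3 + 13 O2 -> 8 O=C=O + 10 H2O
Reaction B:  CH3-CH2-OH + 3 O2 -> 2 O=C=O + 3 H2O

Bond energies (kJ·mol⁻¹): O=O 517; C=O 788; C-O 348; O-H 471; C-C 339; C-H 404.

Reaction A, by 3944 kJ

Reaction A:
  Bonds broken (reactants):
    C-C: 6 × 339 = 2034
    C-H: 20 × 404 = 8080
    O=O: 13 × 517 = 6721
    Σ(broken) = 16835 kJ
  Bonds formed (products):
    C=O: 16 × 788 = 12608
    O-H: 20 × 471 = 9420
    Σ(formed) = 22028 kJ
  ΔH_A = 16835 − 22028 = −5193 kJ
Reaction B:
  Bonds broken (reactants):
    C-C: 1 × 339 = 339
    C-H: 5 × 404 = 2020
    C-O: 1 × 348 = 348
    O-H: 1 × 471 = 471
    O=O: 3 × 517 = 1551
    Σ(broken) = 4729 kJ
  Bonds formed (products):
    C=O: 4 × 788 = 3152
    O-H: 6 × 471 = 2826
    Σ(formed) = 5978 kJ
  ΔH_B = 4729 − 5978 = −1249 kJ
ΔH_A − ΔH_B = −3944 kJ, so reaction A has the more negative ΔH; |ΔH_A − ΔH_B| = 3944 kJ.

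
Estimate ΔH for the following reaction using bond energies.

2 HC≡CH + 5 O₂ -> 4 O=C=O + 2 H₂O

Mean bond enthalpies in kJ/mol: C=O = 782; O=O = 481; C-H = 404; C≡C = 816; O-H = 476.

Bonds broken (reactants):
  C≡C: 2 × 816 = 1632
  C-H: 4 × 404 = 1616
  O=O: 5 × 481 = 2405
  Σ(broken) = 5653 kJ
Bonds formed (products):
  C=O: 8 × 782 = 6256
  O-H: 4 × 476 = 1904
  Σ(formed) = 8160 kJ
ΔH = Σ(broken) − Σ(formed) = 5653 − 8160 = −2507 kJ

ΔH ≈ −2507 kJ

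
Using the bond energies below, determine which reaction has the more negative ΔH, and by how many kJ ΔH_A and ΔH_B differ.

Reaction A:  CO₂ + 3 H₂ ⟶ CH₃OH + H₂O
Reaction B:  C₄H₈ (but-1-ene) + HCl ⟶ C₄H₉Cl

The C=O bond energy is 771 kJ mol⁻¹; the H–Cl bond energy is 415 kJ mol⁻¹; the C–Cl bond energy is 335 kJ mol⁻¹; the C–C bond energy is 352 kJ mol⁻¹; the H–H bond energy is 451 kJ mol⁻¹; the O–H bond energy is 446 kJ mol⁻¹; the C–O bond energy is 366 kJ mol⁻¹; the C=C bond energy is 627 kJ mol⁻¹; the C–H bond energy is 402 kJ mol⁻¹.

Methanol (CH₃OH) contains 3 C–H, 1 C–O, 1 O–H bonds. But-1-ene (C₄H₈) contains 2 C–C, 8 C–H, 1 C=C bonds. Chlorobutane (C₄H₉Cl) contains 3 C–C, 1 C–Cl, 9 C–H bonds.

Reaction A:
  Bonds broken (reactants):
    C=O: 2 × 771 = 1542
    H–H: 3 × 451 = 1353
    Σ(broken) = 2895 kJ
  Bonds formed (products):
    C–H: 3 × 402 = 1206
    C–O: 1 × 366 = 366
    O–H: 3 × 446 = 1338
    Σ(formed) = 2910 kJ
  ΔH_A = 2895 − 2910 = −15 kJ
Reaction B:
  Bonds broken (reactants):
    C–C: 2 × 352 = 704
    C–H: 8 × 402 = 3216
    C=C: 1 × 627 = 627
    H–Cl: 1 × 415 = 415
    Σ(broken) = 4962 kJ
  Bonds formed (products):
    C–C: 3 × 352 = 1056
    C–Cl: 1 × 335 = 335
    C–H: 9 × 402 = 3618
    Σ(formed) = 5009 kJ
  ΔH_B = 4962 − 5009 = −47 kJ
ΔH_A − ΔH_B = +32 kJ, so reaction B has the more negative ΔH; |ΔH_A − ΔH_B| = 32 kJ.

Reaction B, by 32 kJ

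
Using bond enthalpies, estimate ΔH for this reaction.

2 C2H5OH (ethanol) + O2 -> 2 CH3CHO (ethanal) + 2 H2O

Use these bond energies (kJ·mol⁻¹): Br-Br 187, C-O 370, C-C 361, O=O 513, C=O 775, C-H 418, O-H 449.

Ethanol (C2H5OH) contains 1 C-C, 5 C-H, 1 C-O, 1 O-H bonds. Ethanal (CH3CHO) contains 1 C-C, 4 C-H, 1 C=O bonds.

Bonds broken (reactants):
  C-C: 2 × 361 = 722
  C-H: 10 × 418 = 4180
  C-O: 2 × 370 = 740
  O-H: 2 × 449 = 898
  O=O: 1 × 513 = 513
  Σ(broken) = 7053 kJ
Bonds formed (products):
  C-C: 2 × 361 = 722
  C-H: 8 × 418 = 3344
  C=O: 2 × 775 = 1550
  O-H: 4 × 449 = 1796
  Σ(formed) = 7412 kJ
ΔH = Σ(broken) − Σ(formed) = 7053 − 7412 = −359 kJ

ΔH ≈ −359 kJ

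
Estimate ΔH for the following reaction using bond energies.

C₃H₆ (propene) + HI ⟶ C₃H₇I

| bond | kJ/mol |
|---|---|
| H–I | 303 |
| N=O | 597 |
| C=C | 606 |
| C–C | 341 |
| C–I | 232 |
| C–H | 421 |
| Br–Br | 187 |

ΔH ≈ −85 kJ

Bonds broken (reactants):
  C–C: 1 × 341 = 341
  C–H: 6 × 421 = 2526
  C=C: 1 × 606 = 606
  H–I: 1 × 303 = 303
  Σ(broken) = 3776 kJ
Bonds formed (products):
  C–C: 2 × 341 = 682
  C–H: 7 × 421 = 2947
  C–I: 1 × 232 = 232
  Σ(formed) = 3861 kJ
ΔH = Σ(broken) − Σ(formed) = 3776 − 3861 = −85 kJ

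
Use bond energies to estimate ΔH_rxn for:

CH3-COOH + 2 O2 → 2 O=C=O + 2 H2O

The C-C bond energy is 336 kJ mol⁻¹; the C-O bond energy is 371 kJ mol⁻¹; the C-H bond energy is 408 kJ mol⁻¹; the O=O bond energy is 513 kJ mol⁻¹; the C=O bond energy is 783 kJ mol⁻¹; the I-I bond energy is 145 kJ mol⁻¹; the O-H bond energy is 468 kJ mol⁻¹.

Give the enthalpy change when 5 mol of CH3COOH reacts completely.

ΔH = −3980 kJ

Bonds broken (reactants):
  C-C: 1 × 336 = 336
  C-H: 3 × 408 = 1224
  C-O: 1 × 371 = 371
  C=O: 1 × 783 = 783
  O-H: 1 × 468 = 468
  O=O: 2 × 513 = 1026
  Σ(broken) = 4208 kJ
Bonds formed (products):
  C=O: 4 × 783 = 3132
  O-H: 4 × 468 = 1872
  Σ(formed) = 5004 kJ
ΔH = Σ(broken) − Σ(formed) = 4208 − 5004 = −796 kJ
For 5× the reaction as written: 5 × (−796) = −3980 kJ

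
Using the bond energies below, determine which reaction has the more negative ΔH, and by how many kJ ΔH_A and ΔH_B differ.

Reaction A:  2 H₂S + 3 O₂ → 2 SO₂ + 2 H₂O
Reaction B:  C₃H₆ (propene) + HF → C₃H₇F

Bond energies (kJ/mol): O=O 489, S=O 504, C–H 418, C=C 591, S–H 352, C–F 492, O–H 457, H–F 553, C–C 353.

Reaction A, by 850 kJ

Reaction A:
  Bonds broken (reactants):
    O=O: 3 × 489 = 1467
    S–H: 4 × 352 = 1408
    Σ(broken) = 2875 kJ
  Bonds formed (products):
    O–H: 4 × 457 = 1828
    S=O: 4 × 504 = 2016
    Σ(formed) = 3844 kJ
  ΔH_A = 2875 − 3844 = −969 kJ
Reaction B:
  Bonds broken (reactants):
    C–C: 1 × 353 = 353
    C–H: 6 × 418 = 2508
    C=C: 1 × 591 = 591
    H–F: 1 × 553 = 553
    Σ(broken) = 4005 kJ
  Bonds formed (products):
    C–C: 2 × 353 = 706
    C–F: 1 × 492 = 492
    C–H: 7 × 418 = 2926
    Σ(formed) = 4124 kJ
  ΔH_B = 4005 − 4124 = −119 kJ
ΔH_A − ΔH_B = −850 kJ, so reaction A has the more negative ΔH; |ΔH_A − ΔH_B| = 850 kJ.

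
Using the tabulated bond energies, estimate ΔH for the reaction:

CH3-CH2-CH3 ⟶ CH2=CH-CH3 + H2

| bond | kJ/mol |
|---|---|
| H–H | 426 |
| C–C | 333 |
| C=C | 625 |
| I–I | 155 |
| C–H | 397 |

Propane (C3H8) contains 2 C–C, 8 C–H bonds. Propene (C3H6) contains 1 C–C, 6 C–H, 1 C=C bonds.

ΔH ≈ +76 kJ

Bonds broken (reactants):
  C–C: 2 × 333 = 666
  C–H: 8 × 397 = 3176
  Σ(broken) = 3842 kJ
Bonds formed (products):
  C–C: 1 × 333 = 333
  C–H: 6 × 397 = 2382
  C=C: 1 × 625 = 625
  H–H: 1 × 426 = 426
  Σ(formed) = 3766 kJ
ΔH = Σ(broken) − Σ(formed) = 3842 − 3766 = +76 kJ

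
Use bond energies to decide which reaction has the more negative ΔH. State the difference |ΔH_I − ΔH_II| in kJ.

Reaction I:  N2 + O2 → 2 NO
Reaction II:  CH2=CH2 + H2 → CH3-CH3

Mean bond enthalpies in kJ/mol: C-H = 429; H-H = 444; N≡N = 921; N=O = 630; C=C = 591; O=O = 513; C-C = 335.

Reaction II, by 332 kJ

Reaction I:
  Bonds broken (reactants):
    N≡N: 1 × 921 = 921
    O=O: 1 × 513 = 513
    Σ(broken) = 1434 kJ
  Bonds formed (products):
    N=O: 2 × 630 = 1260
    Σ(formed) = 1260 kJ
  ΔH_I = 1434 − 1260 = +174 kJ
Reaction II:
  Bonds broken (reactants):
    C-H: 4 × 429 = 1716
    C=C: 1 × 591 = 591
    H-H: 1 × 444 = 444
    Σ(broken) = 2751 kJ
  Bonds formed (products):
    C-C: 1 × 335 = 335
    C-H: 6 × 429 = 2574
    Σ(formed) = 2909 kJ
  ΔH_II = 2751 − 2909 = −158 kJ
ΔH_I − ΔH_II = +332 kJ, so reaction II has the more negative ΔH; |ΔH_I − ΔH_II| = 332 kJ.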